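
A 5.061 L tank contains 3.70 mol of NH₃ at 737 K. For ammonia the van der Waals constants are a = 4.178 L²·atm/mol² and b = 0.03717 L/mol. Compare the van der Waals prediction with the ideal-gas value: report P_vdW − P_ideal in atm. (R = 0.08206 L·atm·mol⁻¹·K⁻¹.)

ΔP ≈ -0.998 atm

Ideal: P_ideal = nRT/V = (3.70)(0.08206)(737)/5.061 = 44.2145 atm
vdW: P = nRT/(V − nb) − a n²/V² = 223.769/4.92347 − 57.1968/25.6137 = 45.4494 − 2.23305 = 43.2164 atm
ΔP = 43.2164 − 44.2145 = -0.998 atm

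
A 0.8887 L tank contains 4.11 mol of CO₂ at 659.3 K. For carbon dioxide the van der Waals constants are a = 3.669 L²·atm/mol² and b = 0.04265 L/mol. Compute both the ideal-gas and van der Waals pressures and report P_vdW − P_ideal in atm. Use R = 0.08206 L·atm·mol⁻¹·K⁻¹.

Ideal: P_ideal = nRT/V = (4.11)(0.08206)(659.3)/0.8887 = 250.208 atm
vdW: P = nRT/(V − nb) − a n²/V² = 222.360/0.713409 − 61.9771/0.789788 = 311.687 − 78.4731 = 233.214 atm
ΔP = 233.214 − 250.208 = -16.99 atm

ΔP ≈ -16.99 atm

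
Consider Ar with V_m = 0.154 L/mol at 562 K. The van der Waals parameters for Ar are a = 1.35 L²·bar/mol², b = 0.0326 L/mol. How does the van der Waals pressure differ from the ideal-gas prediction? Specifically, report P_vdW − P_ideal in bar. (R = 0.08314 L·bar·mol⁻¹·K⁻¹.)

Ideal: P_ideal = RT/V_m = (0.08314)(562)/0.154 = 303.407 bar
vdW: P = RT/(V_m − b) − a/V_m² = 46.7247/0.121400 − 1.35/0.0237160 = 384.882 − 56.9236 = 327.958 bar
ΔP = 327.958 − 303.407 = 24.55 bar

ΔP ≈ 24.55 bar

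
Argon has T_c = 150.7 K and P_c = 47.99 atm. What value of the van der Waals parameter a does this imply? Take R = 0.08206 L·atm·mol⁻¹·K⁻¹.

a ≈ 1.344 L²·atm/mol²

From T_c = 8a/(27Rb) and P_c = a/(27b²): a = 27 R² T_c²/(64 P_c).
a = 27×(0.08206)²×(150.7)²/(64×47.99) = 4129.1/3071.4 = 1.344 L²·atm/mol²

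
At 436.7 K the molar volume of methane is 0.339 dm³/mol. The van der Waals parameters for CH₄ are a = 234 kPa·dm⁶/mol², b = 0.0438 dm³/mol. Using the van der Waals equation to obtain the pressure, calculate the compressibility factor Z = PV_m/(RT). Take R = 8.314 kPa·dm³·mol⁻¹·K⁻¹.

Z ≈ 0.9583

P = RT/(V_m − b) − a/V_m² = (8.314)(436.7)/(0.339 − 0.0438) − 234/(0.339)²
  = 3630.7/0.29520 − 2036.2 = 12299 − 2036.2 = 10263 kPa
Z = PV_m/(RT) = (10263)(0.339)/((8.314)(436.7)) = 3479.2/3630.7 = 0.9583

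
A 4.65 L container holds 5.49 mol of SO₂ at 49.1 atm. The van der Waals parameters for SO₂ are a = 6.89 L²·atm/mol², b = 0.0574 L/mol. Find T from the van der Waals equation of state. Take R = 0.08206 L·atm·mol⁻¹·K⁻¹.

T = (P + a n²/V²)(V − nb)/(nR)
P + a n²/V² = 49.1 + (6.89)(5.49)²/(4.65)² = 58.704 atm
V − nb = 4.65 − (5.49)(0.0574) = 4.3349 L
T = (58.704)(4.3349)/((5.49)(0.08206)) = 564.9 K

T ≈ 564.9 K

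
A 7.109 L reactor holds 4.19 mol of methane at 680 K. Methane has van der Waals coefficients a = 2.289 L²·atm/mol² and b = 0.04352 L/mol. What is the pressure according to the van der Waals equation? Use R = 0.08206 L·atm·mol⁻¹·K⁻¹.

P ≈ 32.96 atm

P = nRT/(V − nb) − a n²/V²
nRT/(V − nb) = (4.19)(0.08206)(680)/(7.109 − 4.19×0.04352) = 233.81/6.9267 = 33.755 atm
a n²/V² = (2.289)(4.19)²/(7.109)² = 0.79516 atm
P = 33.755 − 0.79516 = 32.96 atm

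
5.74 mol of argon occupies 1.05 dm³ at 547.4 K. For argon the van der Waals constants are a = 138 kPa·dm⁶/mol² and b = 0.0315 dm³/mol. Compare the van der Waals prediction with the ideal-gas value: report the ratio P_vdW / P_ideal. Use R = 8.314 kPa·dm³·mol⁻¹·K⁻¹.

P_vdW / P_ideal ≈ 1.042

Ideal: P_ideal = nRT/V = (5.74)(8.314)(547.4)/1.05 = 24879.3 kPa
vdW: P = nRT/(V − nb) − a n²/V² = 26123.2/0.869190 − 4546.77/1.10250 = 30054.6 − 4124.05 = 25930.6 kPa
Ratio = 25930.6/24879.3 = 1.042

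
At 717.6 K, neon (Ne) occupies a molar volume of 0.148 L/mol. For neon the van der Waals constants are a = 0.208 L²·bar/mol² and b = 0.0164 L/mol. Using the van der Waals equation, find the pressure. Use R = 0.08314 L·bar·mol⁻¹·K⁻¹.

P ≈ 443.9 bar

P = RT/(V_m − b) − a/V_m²
RT/(V_m − b) = (0.08314)(717.6)/(0.148 − 0.0164) = 59.661/0.13160 = 453.35 bar
a/V_m² = 0.208/(0.148)² = 9.4960 bar
P = 453.35 − 9.4960 = 443.9 bar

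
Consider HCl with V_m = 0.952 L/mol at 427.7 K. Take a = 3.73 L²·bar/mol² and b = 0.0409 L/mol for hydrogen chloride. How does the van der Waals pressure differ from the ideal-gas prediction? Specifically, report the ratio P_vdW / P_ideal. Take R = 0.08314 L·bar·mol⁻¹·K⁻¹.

Ideal: P_ideal = RT/V_m = (0.08314)(427.7)/0.952 = 37.3519 bar
vdW: P = RT/(V_m − b) − a/V_m² = 35.5590/0.911100 − 3.73/0.906304 = 39.0286 − 4.11562 = 34.9130 bar
Ratio = 34.9130/37.3519 = 0.9347

P_vdW / P_ideal ≈ 0.9347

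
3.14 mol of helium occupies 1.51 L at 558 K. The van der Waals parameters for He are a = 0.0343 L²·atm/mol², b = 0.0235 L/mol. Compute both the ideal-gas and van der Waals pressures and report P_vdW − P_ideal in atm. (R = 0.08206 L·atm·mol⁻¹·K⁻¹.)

ΔP ≈ 4.74 atm

Ideal: P_ideal = nRT/V = (3.14)(0.08206)(558)/1.51 = 95.2179 atm
vdW: P = nRT/(V − nb) − a n²/V² = 143.779/1.43621 − 0.338184/2.28010 = 100.110 − 0.148320 = 99.962 atm
ΔP = 99.962 − 95.2179 = 4.74 atm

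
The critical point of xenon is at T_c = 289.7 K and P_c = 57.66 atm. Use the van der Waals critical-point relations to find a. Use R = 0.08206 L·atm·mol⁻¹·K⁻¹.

From T_c = 8a/(27Rb) and P_c = a/(27b²): a = 27 R² T_c²/(64 P_c).
a = 27×(0.08206)²×(289.7)²/(64×57.66) = 15259/3690.2 = 4.135 L²·atm/mol²

a ≈ 4.135 L²·atm/mol²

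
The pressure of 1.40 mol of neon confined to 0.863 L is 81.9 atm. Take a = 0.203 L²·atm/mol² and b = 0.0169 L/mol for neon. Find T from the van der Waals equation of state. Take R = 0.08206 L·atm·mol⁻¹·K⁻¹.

T = (P + a n²/V²)(V − nb)/(nR)
P + a n²/V² = 81.9 + (0.203)(1.40)²/(0.863)² = 82.434 atm
V − nb = 0.863 − (1.40)(0.0169) = 0.83934 L
T = (82.434)(0.83934)/((1.40)(0.08206)) = 602.3 K

T ≈ 602.3 K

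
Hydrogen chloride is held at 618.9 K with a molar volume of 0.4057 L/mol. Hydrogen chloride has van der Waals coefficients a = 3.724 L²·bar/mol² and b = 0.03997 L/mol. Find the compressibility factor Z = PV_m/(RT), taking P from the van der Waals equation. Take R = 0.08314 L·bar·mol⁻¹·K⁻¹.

P = RT/(V_m − b) − a/V_m² = (0.08314)(618.9)/(0.4057 − 0.03997) − 3.724/(0.4057)²
  = 51.455/0.36573 − 22.626 = 140.69 − 22.626 = 118.06 bar
Z = PV_m/(RT) = (118.06)(0.4057)/((0.08314)(618.9)) = 47.897/51.455 = 0.9309

Z ≈ 0.9309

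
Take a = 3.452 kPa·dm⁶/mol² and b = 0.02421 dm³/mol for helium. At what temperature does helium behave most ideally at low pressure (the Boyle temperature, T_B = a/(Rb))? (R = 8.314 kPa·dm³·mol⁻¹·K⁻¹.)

T_B ≈ 17.15 K

For a van der Waals gas the second virial coefficient B₂ = b − a/(RT) vanishes at T_B = a/(Rb).
T_B = 3.452/(8.314×0.02421) = 3.452/0.20128 = 17.15 K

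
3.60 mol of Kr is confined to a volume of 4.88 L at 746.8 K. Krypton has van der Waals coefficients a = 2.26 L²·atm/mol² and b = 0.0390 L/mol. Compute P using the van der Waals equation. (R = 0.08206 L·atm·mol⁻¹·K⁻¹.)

P ≈ 45.32 atm

P = nRT/(V − nb) − a n²/V²
nRT/(V − nb) = (3.60)(0.08206)(746.8)/(4.88 − 3.60×0.0390) = 220.62/4.7396 = 46.548 atm
a n²/V² = (2.26)(3.60)²/(4.88)² = 1.2299 atm
P = 46.548 − 1.2299 = 45.32 atm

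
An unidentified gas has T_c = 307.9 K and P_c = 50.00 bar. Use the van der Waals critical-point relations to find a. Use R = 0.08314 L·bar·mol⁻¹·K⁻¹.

a ≈ 5.529 L²·bar/mol²

From T_c = 8a/(27Rb) and P_c = a/(27b²): a = 27 R² T_c²/(64 P_c).
a = 27×(0.08314)²×(307.9)²/(64×50.00) = 17693/3200.0 = 5.529 L²·bar/mol²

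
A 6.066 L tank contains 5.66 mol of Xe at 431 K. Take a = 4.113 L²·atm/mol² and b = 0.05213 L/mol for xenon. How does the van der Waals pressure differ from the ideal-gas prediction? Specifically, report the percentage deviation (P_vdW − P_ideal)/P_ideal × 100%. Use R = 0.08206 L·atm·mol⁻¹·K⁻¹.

-5.74 %

Ideal: P_ideal = nRT/V = (5.66)(0.08206)(431)/6.066 = 33.0007 atm
vdW: P = nRT/(V − nb) − a n²/V² = 200.182/5.77094 − 131.762/36.7964 = 34.6879 − 3.58084 = 31.1071 atm
% deviation = (31.1071 − 33.0007)/33.0007 × 100% = -5.74%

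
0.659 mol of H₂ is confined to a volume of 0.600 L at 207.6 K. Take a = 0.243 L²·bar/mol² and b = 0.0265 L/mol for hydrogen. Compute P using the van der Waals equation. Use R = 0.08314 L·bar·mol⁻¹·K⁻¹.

P ≈ 19.23 bar

P = nRT/(V − nb) − a n²/V²
nRT/(V − nb) = (0.659)(0.08314)(207.6)/(0.600 − 0.659×0.0265) = 11.374/0.58254 = 19.525 bar
a n²/V² = (0.243)(0.659)²/(0.600)² = 0.29314 bar
P = 19.525 − 0.29314 = 19.23 bar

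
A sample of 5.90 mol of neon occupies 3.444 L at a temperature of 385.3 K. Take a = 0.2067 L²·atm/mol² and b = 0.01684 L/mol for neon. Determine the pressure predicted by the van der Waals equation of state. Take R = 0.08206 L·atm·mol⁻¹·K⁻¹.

P = nRT/(V − nb) − a n²/V²
nRT/(V − nb) = (5.90)(0.08206)(385.3)/(3.444 − 5.90×0.01684) = 186.54/3.3446 = 55.773 atm
a n²/V² = (0.2067)(5.90)²/(3.444)² = 0.60662 atm
P = 55.773 − 0.60662 = 55.17 atm

P ≈ 55.17 atm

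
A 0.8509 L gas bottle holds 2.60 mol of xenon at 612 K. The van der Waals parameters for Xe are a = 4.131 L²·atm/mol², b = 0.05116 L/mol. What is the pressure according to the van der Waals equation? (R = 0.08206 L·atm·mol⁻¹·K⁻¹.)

P = nRT/(V − nb) − a n²/V²
nRT/(V − nb) = (2.60)(0.08206)(612)/(0.8509 − 2.60×0.05116) = 130.57/0.71788 = 181.88 atm
a n²/V² = (4.131)(2.60)²/(0.8509)² = 38.570 atm
P = 181.88 − 38.570 = 143.3 atm

P ≈ 143.3 atm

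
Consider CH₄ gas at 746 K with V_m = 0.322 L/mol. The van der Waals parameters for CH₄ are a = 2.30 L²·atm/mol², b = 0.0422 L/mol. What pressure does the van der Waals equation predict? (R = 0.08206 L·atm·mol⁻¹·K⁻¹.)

P = RT/(V_m − b) − a/V_m²
RT/(V_m − b) = (0.08206)(746)/(0.322 − 0.0422) = 61.217/0.27980 = 218.79 atm
a/V_m² = 2.30/(0.322)² = 22.183 atm
P = 218.79 − 22.183 = 196.6 atm

P ≈ 196.6 atm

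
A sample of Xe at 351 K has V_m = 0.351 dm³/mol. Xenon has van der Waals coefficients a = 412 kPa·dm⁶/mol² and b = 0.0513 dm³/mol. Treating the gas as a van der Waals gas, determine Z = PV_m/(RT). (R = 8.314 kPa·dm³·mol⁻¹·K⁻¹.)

Z ≈ 0.7689

P = RT/(V_m − b) − a/V_m² = (8.314)(351)/(0.351 − 0.0513) − 412/(0.351)²
  = 2918.2/0.29970 − 3344.1 = 9737.1 − 3344.1 = 6393.0 kPa
Z = PV_m/(RT) = (6393.0)(0.351)/((8.314)(351)) = 2243.9/2918.2 = 0.7689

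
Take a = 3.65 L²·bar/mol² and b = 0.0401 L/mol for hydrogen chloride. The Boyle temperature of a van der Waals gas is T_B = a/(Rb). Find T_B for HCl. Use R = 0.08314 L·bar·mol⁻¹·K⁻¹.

T_B ≈ 1095 K

For a van der Waals gas the second virial coefficient B₂ = b − a/(RT) vanishes at T_B = a/(Rb).
T_B = 3.65/(0.08314×0.0401) = 3.65/0.0033339 = 1095 K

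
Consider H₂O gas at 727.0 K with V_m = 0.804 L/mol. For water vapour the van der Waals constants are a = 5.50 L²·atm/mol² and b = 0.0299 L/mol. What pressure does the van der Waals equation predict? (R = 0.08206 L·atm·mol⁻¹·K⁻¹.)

P ≈ 68.56 atm

P = RT/(V_m − b) − a/V_m²
RT/(V_m − b) = (0.08206)(727.0)/(0.804 − 0.0299) = 59.658/0.77410 = 77.068 atm
a/V_m² = 5.50/(0.804)² = 8.5085 atm
P = 77.068 − 8.5085 = 68.56 atm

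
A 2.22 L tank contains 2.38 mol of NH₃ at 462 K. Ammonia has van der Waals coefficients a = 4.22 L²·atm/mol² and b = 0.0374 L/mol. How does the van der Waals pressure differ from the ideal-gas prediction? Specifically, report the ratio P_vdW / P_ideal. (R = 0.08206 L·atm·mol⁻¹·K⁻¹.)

Ideal: P_ideal = nRT/V = (2.38)(0.08206)(462)/2.22 = 40.6441 atm
vdW: P = nRT/(V − nb) − a n²/V² = 90.2299/2.13099 − 23.9038/4.92840 = 42.3418 − 4.85022 = 37.4916 atm
Ratio = 37.4916/40.6441 = 0.9224

P_vdW / P_ideal ≈ 0.9224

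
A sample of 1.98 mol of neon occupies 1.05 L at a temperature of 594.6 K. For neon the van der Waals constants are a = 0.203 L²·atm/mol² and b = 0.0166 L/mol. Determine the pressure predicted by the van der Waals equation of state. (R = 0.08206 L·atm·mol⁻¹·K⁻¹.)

P = nRT/(V − nb) − a n²/V²
nRT/(V − nb) = (1.98)(0.08206)(594.6)/(1.05 − 1.98×0.0166) = 96.610/1.0171 = 94.986 atm
a n²/V² = (0.203)(1.98)²/(1.05)² = 0.72185 atm
P = 94.986 − 0.72185 = 94.26 atm

P ≈ 94.26 atm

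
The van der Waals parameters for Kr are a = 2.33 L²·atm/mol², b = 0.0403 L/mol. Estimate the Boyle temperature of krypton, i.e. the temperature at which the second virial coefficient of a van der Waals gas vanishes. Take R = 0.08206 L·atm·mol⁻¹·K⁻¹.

For a van der Waals gas the second virial coefficient B₂ = b − a/(RT) vanishes at T_B = a/(Rb).
T_B = 2.33/(0.08206×0.0403) = 2.33/0.0033070 = 704.6 K

T_B ≈ 704.6 K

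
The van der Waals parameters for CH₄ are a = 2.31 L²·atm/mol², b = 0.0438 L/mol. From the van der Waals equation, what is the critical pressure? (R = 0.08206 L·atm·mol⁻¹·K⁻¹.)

For a van der Waals gas, P_c = a/(27b²).
P_c = 2.31/(27×(0.0438)²) = 2.31/0.051798 = 44.60 atm

P_c ≈ 44.60 atm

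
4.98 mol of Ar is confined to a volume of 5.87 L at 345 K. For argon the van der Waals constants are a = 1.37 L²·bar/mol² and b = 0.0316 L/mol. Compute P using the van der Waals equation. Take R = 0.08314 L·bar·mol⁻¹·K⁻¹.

P = nRT/(V − nb) − a n²/V²
nRT/(V − nb) = (4.98)(0.08314)(345)/(5.87 − 4.98×0.0316) = 142.84/5.7126 = 25.004 bar
a n²/V² = (1.37)(4.98)²/(5.87)² = 0.98606 bar
P = 25.004 − 0.98606 = 24.02 bar

P ≈ 24.02 bar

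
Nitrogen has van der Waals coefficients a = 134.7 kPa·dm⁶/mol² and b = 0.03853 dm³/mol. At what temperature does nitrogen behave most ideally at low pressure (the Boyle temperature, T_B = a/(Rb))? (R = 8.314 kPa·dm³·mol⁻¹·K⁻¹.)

For a van der Waals gas the second virial coefficient B₂ = b − a/(RT) vanishes at T_B = a/(Rb).
T_B = 134.7/(8.314×0.03853) = 134.7/0.32034 = 420.5 K

T_B ≈ 420.5 K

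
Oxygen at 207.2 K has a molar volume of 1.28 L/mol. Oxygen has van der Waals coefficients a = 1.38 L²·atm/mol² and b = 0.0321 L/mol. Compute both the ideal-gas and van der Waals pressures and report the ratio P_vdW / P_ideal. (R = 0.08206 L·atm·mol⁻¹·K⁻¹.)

Ideal: P_ideal = RT/V_m = (0.08206)(207.2)/1.28 = 13.2835 atm
vdW: P = RT/(V_m − b) − a/V_m² = 17.0028/1.24790 − 1.38/1.63840 = 13.6251 − 0.842285 = 12.7828 atm
Ratio = 12.7828/13.2835 = 0.9623

P_vdW / P_ideal ≈ 0.9623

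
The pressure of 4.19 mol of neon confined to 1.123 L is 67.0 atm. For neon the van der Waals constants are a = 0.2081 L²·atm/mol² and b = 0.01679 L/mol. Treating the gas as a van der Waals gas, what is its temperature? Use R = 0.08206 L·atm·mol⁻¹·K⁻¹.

T ≈ 214.0 K

T = (P + a n²/V²)(V − nb)/(nR)
P + a n²/V² = 67.0 + (0.2081)(4.19)²/(1.123)² = 69.897 atm
V − nb = 1.123 − (4.19)(0.01679) = 1.0526 L
T = (69.897)(1.0526)/((4.19)(0.08206)) = 214.0 K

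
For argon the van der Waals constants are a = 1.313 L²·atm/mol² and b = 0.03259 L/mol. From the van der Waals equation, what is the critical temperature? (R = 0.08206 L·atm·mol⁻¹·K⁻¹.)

For a van der Waals gas, T_c = 8a/(27Rb).
T_c = 8×1.313/(27×0.08206×0.03259) = 10.504/0.072207 = 145.5 K

T_c ≈ 145.5 K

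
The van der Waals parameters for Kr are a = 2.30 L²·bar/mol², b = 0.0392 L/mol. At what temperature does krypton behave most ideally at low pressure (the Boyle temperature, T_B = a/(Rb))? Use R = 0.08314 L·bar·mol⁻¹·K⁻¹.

For a van der Waals gas the second virial coefficient B₂ = b − a/(RT) vanishes at T_B = a/(Rb).
T_B = 2.30/(0.08314×0.0392) = 2.30/0.0032591 = 705.7 K

T_B ≈ 705.7 K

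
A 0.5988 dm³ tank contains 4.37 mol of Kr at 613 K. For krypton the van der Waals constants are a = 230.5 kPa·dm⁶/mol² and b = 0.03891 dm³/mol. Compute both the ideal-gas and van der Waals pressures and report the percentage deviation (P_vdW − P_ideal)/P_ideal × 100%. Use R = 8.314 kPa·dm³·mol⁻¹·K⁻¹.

Ideal: P_ideal = nRT/V = (4.37)(8.314)(613)/0.5988 = 37193.8 kPa
vdW: P = nRT/(V − nb) − a n²/V² = 22271.6/0.428763 − 4401.84/0.358561 = 51943.8 − 12276.4 = 39667.4 kPa
% deviation = (39667.4 − 37193.8)/37193.8 × 100% = 6.65%

6.65 %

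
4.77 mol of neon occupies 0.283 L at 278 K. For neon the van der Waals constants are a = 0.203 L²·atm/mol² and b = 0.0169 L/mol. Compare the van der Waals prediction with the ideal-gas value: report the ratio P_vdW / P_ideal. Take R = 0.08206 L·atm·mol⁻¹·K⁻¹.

Ideal: P_ideal = nRT/V = (4.77)(0.08206)(278)/0.283 = 384.511 atm
vdW: P = nRT/(V − nb) − a n²/V² = 108.816/0.202387 − 4.61884/0.0800890 = 537.663 − 57.6713 = 479.992 atm
Ratio = 479.992/384.511 = 1.248

P_vdW / P_ideal ≈ 1.248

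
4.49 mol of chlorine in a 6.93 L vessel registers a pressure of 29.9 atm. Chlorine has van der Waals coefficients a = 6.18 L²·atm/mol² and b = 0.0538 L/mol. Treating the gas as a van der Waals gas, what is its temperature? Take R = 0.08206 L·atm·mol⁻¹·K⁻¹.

T ≈ 589.9 K

T = (P + a n²/V²)(V − nb)/(nR)
P + a n²/V² = 29.9 + (6.18)(4.49)²/(6.93)² = 32.494 atm
V − nb = 6.93 − (4.49)(0.0538) = 6.6884 L
T = (32.494)(6.6884)/((4.49)(0.08206)) = 589.9 K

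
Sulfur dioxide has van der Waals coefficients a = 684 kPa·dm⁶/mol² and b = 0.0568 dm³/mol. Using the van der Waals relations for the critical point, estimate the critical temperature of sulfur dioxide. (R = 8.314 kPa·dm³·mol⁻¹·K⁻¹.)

For a van der Waals gas, T_c = 8a/(27Rb).
T_c = 8×684/(27×8.314×0.0568) = 5472.0/12.750 = 429.2 K

T_c ≈ 429.2 K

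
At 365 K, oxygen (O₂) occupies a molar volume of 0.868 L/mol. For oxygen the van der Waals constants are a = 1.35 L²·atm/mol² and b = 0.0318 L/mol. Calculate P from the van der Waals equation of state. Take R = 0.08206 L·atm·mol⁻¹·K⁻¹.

P ≈ 34.03 atm

P = RT/(V_m − b) − a/V_m²
RT/(V_m − b) = (0.08206)(365)/(0.868 − 0.0318) = 29.952/0.83620 = 35.819 atm
a/V_m² = 1.35/(0.868)² = 1.7918 atm
P = 35.819 − 1.7918 = 34.03 atm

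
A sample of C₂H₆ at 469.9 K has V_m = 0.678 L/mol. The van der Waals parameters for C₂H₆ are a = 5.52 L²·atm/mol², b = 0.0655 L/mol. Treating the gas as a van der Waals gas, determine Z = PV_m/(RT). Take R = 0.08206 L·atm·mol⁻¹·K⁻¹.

P = RT/(V_m − b) − a/V_m² = (0.08206)(469.9)/(0.678 − 0.0655) − 5.52/(0.678)²
  = 38.560/0.61250 − 12.008 = 62.955 − 12.008 = 50.947 atm
Z = PV_m/(RT) = (50.947)(0.678)/((0.08206)(469.9)) = 34.542/38.560 = 0.8958

Z ≈ 0.8958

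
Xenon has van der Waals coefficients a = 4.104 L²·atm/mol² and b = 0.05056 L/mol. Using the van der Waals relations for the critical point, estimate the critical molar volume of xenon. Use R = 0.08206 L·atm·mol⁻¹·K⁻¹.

V_m,c ≈ 0.1517 L/mol

For a van der Waals gas, V_m,c = 3b.
V_m,c = 3×0.05056 = 0.1517 L/mol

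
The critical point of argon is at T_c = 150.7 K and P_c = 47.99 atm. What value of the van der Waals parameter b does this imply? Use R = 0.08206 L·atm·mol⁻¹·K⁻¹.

b ≈ 0.03221 L/mol

From T_c = 8a/(27Rb) and P_c = a/(27b²): b = R T_c/(8 P_c).
b = (0.08206)(150.7)/(8×47.99) = 12.366/383.92 = 0.03221 L/mol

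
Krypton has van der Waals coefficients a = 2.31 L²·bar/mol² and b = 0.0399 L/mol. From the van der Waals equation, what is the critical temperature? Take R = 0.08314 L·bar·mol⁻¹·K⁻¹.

T_c ≈ 206.3 K

For a van der Waals gas, T_c = 8a/(27Rb).
T_c = 8×2.31/(27×0.08314×0.0399) = 18.480/0.089567 = 206.3 K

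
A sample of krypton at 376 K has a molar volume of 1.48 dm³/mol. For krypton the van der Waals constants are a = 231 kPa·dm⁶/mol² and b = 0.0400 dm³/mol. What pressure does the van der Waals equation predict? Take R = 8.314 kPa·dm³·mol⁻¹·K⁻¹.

P = RT/(V_m − b) − a/V_m²
RT/(V_m − b) = (8.314)(376)/(1.48 − 0.0400) = 3126.1/1.4400 = 2170.9 kPa
a/V_m² = 231/(1.48)² = 105.46 kPa
P = 2170.9 − 105.46 = 2065 kPa

P ≈ 2065 kPa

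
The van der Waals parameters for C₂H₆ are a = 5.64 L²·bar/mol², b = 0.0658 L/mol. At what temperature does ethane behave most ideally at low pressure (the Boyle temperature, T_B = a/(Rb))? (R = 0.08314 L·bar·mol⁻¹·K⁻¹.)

For a van der Waals gas the second virial coefficient B₂ = b − a/(RT) vanishes at T_B = a/(Rb).
T_B = 5.64/(0.08314×0.0658) = 5.64/0.0054706 = 1031 K

T_B ≈ 1031 K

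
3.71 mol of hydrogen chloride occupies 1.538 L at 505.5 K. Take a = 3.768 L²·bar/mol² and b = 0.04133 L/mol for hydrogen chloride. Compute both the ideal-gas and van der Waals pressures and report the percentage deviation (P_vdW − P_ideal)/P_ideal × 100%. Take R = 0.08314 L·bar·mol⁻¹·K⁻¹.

Ideal: P_ideal = nRT/V = (3.71)(0.08314)(505.5)/1.538 = 101.379 bar
vdW: P = nRT/(V − nb) − a n²/V² = 155.921/1.38467 − 51.8631/2.36544 = 112.605 − 21.9254 = 90.680 bar
% deviation = (90.680 − 101.379)/101.379 × 100% = -10.55%

-10.55 %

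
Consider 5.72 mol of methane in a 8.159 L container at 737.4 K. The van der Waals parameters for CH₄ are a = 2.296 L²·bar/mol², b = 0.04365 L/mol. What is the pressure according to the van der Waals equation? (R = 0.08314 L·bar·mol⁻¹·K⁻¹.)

P ≈ 43.21 bar

P = nRT/(V − nb) − a n²/V²
nRT/(V − nb) = (5.72)(0.08314)(737.4)/(8.159 − 5.72×0.04365) = 350.68/7.9093 = 44.338 bar
a n²/V² = (2.296)(5.72)²/(8.159)² = 1.1285 bar
P = 44.338 − 1.1285 = 43.21 bar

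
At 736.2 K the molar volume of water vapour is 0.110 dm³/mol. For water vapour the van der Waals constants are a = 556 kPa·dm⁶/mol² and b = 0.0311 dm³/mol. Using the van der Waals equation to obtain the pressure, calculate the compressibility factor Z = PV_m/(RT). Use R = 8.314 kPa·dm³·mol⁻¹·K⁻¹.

Z ≈ 0.5684

P = RT/(V_m − b) − a/V_m² = (8.314)(736.2)/(0.110 − 0.0311) − 556/(0.110)²
  = 6120.8/0.078900 − 45950 = 77577 − 45950 = 31627 kPa
Z = PV_m/(RT) = (31627)(0.110)/((8.314)(736.2)) = 3479.0/6120.8 = 0.5684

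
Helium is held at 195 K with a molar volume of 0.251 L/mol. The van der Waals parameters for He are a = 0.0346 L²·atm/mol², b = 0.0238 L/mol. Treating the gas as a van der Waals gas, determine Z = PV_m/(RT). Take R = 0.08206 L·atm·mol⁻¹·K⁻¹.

Z ≈ 1.096

P = RT/(V_m − b) − a/V_m² = (0.08206)(195)/(0.251 − 0.0238) − 0.0346/(0.251)²
  = 16.002/0.22720 − 0.54920 = 70.431 − 0.54920 = 69.882 atm
Z = PV_m/(RT) = (69.882)(0.251)/((0.08206)(195)) = 17.540/16.002 = 1.096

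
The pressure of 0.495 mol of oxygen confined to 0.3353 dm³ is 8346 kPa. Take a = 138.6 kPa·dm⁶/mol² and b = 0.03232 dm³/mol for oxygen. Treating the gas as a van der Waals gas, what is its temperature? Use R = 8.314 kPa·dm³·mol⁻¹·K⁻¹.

T = (P + a n²/V²)(V − nb)/(nR)
P + a n²/V² = 8346 + (138.6)(0.495)²/(0.3353)² = 8648.1 kPa
V − nb = 0.3353 − (0.495)(0.03232) = 0.31930 dm³
T = (8648.1)(0.31930)/((0.495)(8.314)) = 671.0 K

T ≈ 671.0 K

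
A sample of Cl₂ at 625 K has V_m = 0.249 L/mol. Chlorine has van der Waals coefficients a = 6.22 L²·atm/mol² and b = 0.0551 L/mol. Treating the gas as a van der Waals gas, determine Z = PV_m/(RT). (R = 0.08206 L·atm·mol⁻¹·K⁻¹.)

Z ≈ 0.7971

P = RT/(V_m − b) − a/V_m² = (0.08206)(625)/(0.249 − 0.0551) − 6.22/(0.249)²
  = 51.288/0.19390 − 100.32 = 264.51 − 100.32 = 164.19 atm
Z = PV_m/(RT) = (164.19)(0.249)/((0.08206)(625)) = 40.883/51.288 = 0.7971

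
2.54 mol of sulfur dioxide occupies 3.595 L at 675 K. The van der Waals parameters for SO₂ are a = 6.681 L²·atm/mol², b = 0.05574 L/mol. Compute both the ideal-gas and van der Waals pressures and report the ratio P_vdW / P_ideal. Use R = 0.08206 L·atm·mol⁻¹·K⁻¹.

P_vdW / P_ideal ≈ 0.9558

Ideal: P_ideal = nRT/V = (2.54)(0.08206)(675)/3.595 = 39.1354 atm
vdW: P = nRT/(V − nb) − a n²/V² = 140.692/3.45342 − 43.1031/12.9240 = 40.7399 − 3.33512 = 37.4048 atm
Ratio = 37.4048/39.1354 = 0.9558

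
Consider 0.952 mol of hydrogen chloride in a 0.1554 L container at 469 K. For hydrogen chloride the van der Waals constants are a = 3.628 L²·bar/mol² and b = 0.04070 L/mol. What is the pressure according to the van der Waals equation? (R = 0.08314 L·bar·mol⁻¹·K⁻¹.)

P ≈ 182.1 bar

P = nRT/(V − nb) − a n²/V²
nRT/(V − nb) = (0.952)(0.08314)(469)/(0.1554 − 0.952×0.04070) = 37.121/0.11665 = 318.23 bar
a n²/V² = (3.628)(0.952)²/(0.1554)² = 136.16 bar
P = 318.23 − 136.16 = 182.1 bar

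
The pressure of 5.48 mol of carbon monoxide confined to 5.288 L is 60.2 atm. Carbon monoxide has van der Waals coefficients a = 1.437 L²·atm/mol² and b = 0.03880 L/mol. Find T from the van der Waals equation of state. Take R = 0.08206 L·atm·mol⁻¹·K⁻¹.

T ≈ 696.9 K

T = (P + a n²/V²)(V − nb)/(nR)
P + a n²/V² = 60.2 + (1.437)(5.48)²/(5.288)² = 61.743 atm
V − nb = 5.288 − (5.48)(0.03880) = 5.0754 L
T = (61.743)(5.0754)/((5.48)(0.08206)) = 696.9 K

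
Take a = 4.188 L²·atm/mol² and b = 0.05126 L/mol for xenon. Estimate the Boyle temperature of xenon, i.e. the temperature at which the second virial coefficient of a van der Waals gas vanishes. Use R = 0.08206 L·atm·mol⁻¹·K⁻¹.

For a van der Waals gas the second virial coefficient B₂ = b − a/(RT) vanishes at T_B = a/(Rb).
T_B = 4.188/(0.08206×0.05126) = 4.188/0.0042064 = 995.6 K

T_B ≈ 995.6 K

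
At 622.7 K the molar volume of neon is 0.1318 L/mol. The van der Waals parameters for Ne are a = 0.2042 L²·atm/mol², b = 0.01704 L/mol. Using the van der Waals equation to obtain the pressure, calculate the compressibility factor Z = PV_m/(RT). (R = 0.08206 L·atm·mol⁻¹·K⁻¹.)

Z ≈ 1.118

P = RT/(V_m − b) − a/V_m² = (0.08206)(622.7)/(0.1318 − 0.01704) − 0.2042/(0.1318)²
  = 51.099/0.11476 − 11.755 = 445.27 − 11.755 = 433.52 atm
Z = PV_m/(RT) = (433.52)(0.1318)/((0.08206)(622.7)) = 57.138/51.099 = 1.118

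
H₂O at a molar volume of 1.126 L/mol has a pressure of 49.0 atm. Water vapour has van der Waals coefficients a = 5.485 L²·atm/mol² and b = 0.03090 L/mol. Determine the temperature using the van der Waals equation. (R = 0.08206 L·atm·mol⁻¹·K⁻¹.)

T = (P + a/V_m²)(V_m − b)/R
P + a/V_m² = 49.0 + 5.485/(1.126)² = 53.326 atm
V_m − b = 1.126 − 0.03090 = 1.0951 L/mol
T = (53.326)(1.0951)/0.08206 = 711.6 K

T ≈ 711.6 K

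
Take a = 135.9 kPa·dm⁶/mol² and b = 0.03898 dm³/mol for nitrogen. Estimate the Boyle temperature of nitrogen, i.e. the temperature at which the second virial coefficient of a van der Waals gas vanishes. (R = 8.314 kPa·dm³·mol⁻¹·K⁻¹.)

For a van der Waals gas the second virial coefficient B₂ = b − a/(RT) vanishes at T_B = a/(Rb).
T_B = 135.9/(8.314×0.03898) = 135.9/0.32408 = 419.3 K

T_B ≈ 419.3 K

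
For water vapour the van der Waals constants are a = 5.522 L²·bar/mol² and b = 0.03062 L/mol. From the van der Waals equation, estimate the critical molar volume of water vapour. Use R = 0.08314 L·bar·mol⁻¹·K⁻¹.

V_m,c ≈ 0.09186 L/mol

For a van der Waals gas, V_m,c = 3b.
V_m,c = 3×0.03062 = 0.09186 L/mol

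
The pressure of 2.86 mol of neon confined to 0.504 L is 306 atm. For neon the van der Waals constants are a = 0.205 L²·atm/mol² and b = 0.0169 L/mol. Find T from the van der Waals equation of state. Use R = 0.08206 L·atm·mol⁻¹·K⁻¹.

T = (P + a n²/V²)(V − nb)/(nR)
P + a n²/V² = 306 + (0.205)(2.86)²/(0.504)² = 312.60 atm
V − nb = 0.504 − (2.86)(0.0169) = 0.45567 L
T = (312.60)(0.45567)/((2.86)(0.08206)) = 606.9 K

T ≈ 606.9 K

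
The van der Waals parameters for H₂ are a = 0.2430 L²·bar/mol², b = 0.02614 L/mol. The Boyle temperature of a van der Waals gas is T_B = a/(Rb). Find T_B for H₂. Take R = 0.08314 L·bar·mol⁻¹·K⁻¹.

For a van der Waals gas the second virial coefficient B₂ = b − a/(RT) vanishes at T_B = a/(Rb).
T_B = 0.2430/(0.08314×0.02614) = 0.2430/0.0021733 = 111.8 K

T_B ≈ 111.8 K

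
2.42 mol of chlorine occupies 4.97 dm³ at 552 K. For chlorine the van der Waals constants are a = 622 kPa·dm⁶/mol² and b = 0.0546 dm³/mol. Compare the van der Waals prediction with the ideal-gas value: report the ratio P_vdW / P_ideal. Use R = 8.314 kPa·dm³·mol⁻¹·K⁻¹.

Ideal: P_ideal = nRT/V = (2.42)(8.314)(552)/4.97 = 2234.64 kPa
vdW: P = nRT/(V − nb) − a n²/V² = 11106.2/4.83787 − 3642.68/24.7009 = 2295.68 − 147.472 = 2148.21 kPa
Ratio = 2148.21/2234.64 = 0.9613

P_vdW / P_ideal ≈ 0.9613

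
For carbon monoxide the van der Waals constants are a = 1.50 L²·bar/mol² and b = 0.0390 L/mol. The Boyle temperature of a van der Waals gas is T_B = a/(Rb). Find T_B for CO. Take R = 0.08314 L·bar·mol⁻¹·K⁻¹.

T_B ≈ 462.6 K

For a van der Waals gas the second virial coefficient B₂ = b − a/(RT) vanishes at T_B = a/(Rb).
T_B = 1.50/(0.08314×0.0390) = 1.50/0.0032425 = 462.6 K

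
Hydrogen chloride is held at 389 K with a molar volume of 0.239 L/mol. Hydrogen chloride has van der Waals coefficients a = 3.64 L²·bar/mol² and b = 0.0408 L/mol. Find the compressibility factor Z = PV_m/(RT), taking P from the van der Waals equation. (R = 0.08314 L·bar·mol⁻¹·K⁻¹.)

Z ≈ 0.7349

P = RT/(V_m − b) − a/V_m² = (0.08314)(389)/(0.239 − 0.0408) − 3.64/(0.239)²
  = 32.341/0.19820 − 63.724 = 163.17 − 63.724 = 99.45 bar
Z = PV_m/(RT) = (99.45)(0.239)/((0.08314)(389)) = 23.769/32.341 = 0.7349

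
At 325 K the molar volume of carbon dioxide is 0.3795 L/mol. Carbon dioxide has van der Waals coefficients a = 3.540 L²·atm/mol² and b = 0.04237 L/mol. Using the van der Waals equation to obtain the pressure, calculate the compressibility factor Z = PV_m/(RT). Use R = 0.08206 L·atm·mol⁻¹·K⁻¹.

P = RT/(V_m − b) − a/V_m² = (0.08206)(325)/(0.3795 − 0.04237) − 3.540/(0.3795)²
  = 26.670/0.33713 − 24.580 = 79.109 − 24.580 = 54.529 atm
Z = PV_m/(RT) = (54.529)(0.3795)/((0.08206)(325)) = 20.694/26.670 = 0.7759

Z ≈ 0.7759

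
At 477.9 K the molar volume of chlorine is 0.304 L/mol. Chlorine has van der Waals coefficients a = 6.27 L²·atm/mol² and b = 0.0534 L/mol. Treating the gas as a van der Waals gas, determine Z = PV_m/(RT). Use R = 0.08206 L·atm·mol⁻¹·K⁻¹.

Z ≈ 0.6872

P = RT/(V_m − b) − a/V_m² = (0.08206)(477.9)/(0.304 − 0.0534) − 6.27/(0.304)²
  = 39.216/0.25060 − 67.845 = 156.49 − 67.845 = 88.65 atm
Z = PV_m/(RT) = (88.65)(0.304)/((0.08206)(477.9)) = 26.950/39.216 = 0.6872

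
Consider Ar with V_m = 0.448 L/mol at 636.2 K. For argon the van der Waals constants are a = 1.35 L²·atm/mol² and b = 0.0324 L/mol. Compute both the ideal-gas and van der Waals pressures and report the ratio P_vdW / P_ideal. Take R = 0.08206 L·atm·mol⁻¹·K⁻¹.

P_vdW / P_ideal ≈ 1.020

Ideal: P_ideal = RT/V_m = (0.08206)(636.2)/0.448 = 116.533 atm
vdW: P = RT/(V_m − b) − a/V_m² = 52.2066/0.415600 − 1.35/0.200704 = 125.617 − 6.72632 = 118.891 atm
Ratio = 118.891/116.533 = 1.020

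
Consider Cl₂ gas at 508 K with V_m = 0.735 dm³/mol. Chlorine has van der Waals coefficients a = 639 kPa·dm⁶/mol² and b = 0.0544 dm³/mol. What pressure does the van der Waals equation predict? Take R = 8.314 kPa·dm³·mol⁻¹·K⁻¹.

P = RT/(V_m − b) − a/V_m²
RT/(V_m − b) = (8.314)(508)/(0.735 − 0.0544) = 4223.5/0.68060 = 6205.6 kPa
a/V_m² = 639/(0.735)² = 1182.8 kPa
P = 6205.6 − 1182.8 = 5023 kPa

P ≈ 5023 kPa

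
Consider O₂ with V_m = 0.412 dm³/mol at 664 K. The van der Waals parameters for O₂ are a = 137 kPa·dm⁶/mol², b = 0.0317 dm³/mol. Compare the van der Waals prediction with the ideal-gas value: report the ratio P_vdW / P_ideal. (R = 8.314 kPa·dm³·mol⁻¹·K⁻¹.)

Ideal: P_ideal = RT/V_m = (8.314)(664)/0.412 = 13399.3 kPa
vdW: P = RT/(V_m − b) − a/V_m² = 5520.50/0.380300 − 137/0.169744 = 14516.2 − 807.098 = 13709.1 kPa
Ratio = 13709.1/13399.3 = 1.023

P_vdW / P_ideal ≈ 1.023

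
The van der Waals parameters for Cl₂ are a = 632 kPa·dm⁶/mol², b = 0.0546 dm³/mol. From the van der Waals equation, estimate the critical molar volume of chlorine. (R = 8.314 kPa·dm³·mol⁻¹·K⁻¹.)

For a van der Waals gas, V_m,c = 3b.
V_m,c = 3×0.0546 = 0.1638 dm³/mol

V_m,c ≈ 0.1638 dm³/mol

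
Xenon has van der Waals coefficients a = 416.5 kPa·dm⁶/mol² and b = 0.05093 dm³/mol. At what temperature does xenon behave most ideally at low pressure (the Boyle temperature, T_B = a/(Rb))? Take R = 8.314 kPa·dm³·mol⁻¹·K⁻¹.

T_B ≈ 983.6 K

For a van der Waals gas the second virial coefficient B₂ = b − a/(RT) vanishes at T_B = a/(Rb).
T_B = 416.5/(8.314×0.05093) = 416.5/0.42343 = 983.6 K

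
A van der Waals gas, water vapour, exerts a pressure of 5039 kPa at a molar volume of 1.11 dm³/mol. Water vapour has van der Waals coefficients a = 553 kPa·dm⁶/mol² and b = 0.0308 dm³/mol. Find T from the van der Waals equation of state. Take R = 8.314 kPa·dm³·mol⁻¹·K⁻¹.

T = (P + a/V_m²)(V_m − b)/R
P + a/V_m² = 5039 + 553/(1.11)² = 5487.8 kPa
V_m − b = 1.11 − 0.0308 = 1.0792 dm³/mol
T = (5487.8)(1.0792)/8.314 = 712.3 K

T ≈ 712.3 K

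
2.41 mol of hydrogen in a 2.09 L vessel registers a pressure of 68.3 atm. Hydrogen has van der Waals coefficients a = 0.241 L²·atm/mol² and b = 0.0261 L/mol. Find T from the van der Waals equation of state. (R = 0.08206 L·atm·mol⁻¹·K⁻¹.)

T ≈ 703.4 K

T = (P + a n²/V²)(V − nb)/(nR)
P + a n²/V² = 68.3 + (0.241)(2.41)²/(2.09)² = 68.620 atm
V − nb = 2.09 − (2.41)(0.0261) = 2.0271 L
T = (68.620)(2.0271)/((2.41)(0.08206)) = 703.4 K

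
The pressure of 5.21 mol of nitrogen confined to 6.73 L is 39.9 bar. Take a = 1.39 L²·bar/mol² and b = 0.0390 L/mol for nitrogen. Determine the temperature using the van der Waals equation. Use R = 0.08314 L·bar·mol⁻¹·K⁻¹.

T ≈ 613.8 K

T = (P + a n²/V²)(V − nb)/(nR)
P + a n²/V² = 39.9 + (1.39)(5.21)²/(6.73)² = 40.733 bar
V − nb = 6.73 − (5.21)(0.0390) = 6.5268 L
T = (40.733)(6.5268)/((5.21)(0.08314)) = 613.8 K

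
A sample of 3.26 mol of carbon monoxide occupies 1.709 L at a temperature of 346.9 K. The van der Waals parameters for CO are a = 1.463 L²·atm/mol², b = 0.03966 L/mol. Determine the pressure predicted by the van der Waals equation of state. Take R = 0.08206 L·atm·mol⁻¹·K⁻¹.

P ≈ 53.42 atm

P = nRT/(V − nb) − a n²/V²
nRT/(V − nb) = (3.26)(0.08206)(346.9)/(1.709 − 3.26×0.03966) = 92.801/1.5797 = 58.746 atm
a n²/V² = (1.463)(3.26)²/(1.709)² = 5.3235 atm
P = 58.746 − 5.3235 = 53.42 atm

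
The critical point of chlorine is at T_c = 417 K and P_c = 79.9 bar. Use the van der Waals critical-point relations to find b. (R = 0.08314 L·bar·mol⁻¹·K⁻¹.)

From T_c = 8a/(27Rb) and P_c = a/(27b²): b = R T_c/(8 P_c).
b = (0.08314)(417)/(8×79.9) = 34.669/639.20 = 0.05424 L/mol

b ≈ 0.05424 L/mol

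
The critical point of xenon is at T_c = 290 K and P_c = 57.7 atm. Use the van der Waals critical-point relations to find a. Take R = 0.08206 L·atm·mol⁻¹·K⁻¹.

From T_c = 8a/(27Rb) and P_c = a/(27b²): a = 27 R² T_c²/(64 P_c).
a = 27×(0.08206)²×(290)²/(64×57.7) = 15291/3692.8 = 4.141 L²·atm/mol²

a ≈ 4.141 L²·atm/mol²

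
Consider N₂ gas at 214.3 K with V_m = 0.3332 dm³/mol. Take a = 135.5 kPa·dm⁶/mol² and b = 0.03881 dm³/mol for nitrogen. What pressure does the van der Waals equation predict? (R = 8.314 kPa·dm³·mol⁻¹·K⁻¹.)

P ≈ 4832 kPa

P = RT/(V_m − b) − a/V_m²
RT/(V_m − b) = (8.314)(214.3)/(0.3332 − 0.03881) = 1781.7/0.29439 = 6052.2 kPa
a/V_m² = 135.5/(0.3332)² = 1220.5 kPa
P = 6052.2 − 1220.5 = 4832 kPa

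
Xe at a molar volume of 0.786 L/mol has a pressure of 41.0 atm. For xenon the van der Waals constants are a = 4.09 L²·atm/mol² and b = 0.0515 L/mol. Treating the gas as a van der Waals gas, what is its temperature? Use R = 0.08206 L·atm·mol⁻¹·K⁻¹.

T = (P + a/V_m²)(V_m − b)/R
P + a/V_m² = 41.0 + 4.09/(0.786)² = 47.620 atm
V_m − b = 0.786 − 0.0515 = 0.73450 L/mol
T = (47.620)(0.73450)/0.08206 = 426.2 K

T ≈ 426.2 K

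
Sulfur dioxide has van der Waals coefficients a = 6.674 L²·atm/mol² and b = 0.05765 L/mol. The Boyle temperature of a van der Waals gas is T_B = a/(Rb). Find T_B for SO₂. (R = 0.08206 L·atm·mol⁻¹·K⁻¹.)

For a van der Waals gas the second virial coefficient B₂ = b − a/(RT) vanishes at T_B = a/(Rb).
T_B = 6.674/(0.08206×0.05765) = 6.674/0.0047308 = 1411 K

T_B ≈ 1411 K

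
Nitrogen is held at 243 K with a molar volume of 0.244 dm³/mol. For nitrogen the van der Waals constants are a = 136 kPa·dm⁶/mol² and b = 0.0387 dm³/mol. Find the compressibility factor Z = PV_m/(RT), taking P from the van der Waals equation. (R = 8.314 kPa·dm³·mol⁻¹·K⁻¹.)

Z ≈ 0.9126

P = RT/(V_m − b) − a/V_m² = (8.314)(243)/(0.244 − 0.0387) − 136/(0.244)²
  = 2020.3/0.20530 − 2284.3 = 9840.7 − 2284.3 = 7556.4 kPa
Z = PV_m/(RT) = (7556.4)(0.244)/((8.314)(243)) = 1843.8/2020.3 = 0.9126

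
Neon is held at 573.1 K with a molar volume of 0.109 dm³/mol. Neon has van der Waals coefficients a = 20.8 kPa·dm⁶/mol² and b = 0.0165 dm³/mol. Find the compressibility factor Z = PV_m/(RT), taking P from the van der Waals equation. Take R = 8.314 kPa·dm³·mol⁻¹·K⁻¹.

P = RT/(V_m − b) − a/V_m² = (8.314)(573.1)/(0.109 − 0.0165) − 20.8/(0.109)²
  = 4764.8/0.092500 − 1750.7 = 51511 − 1750.7 = 49760 kPa
Z = PV_m/(RT) = (49760)(0.109)/((8.314)(573.1)) = 5423.8/4764.8 = 1.138

Z ≈ 1.138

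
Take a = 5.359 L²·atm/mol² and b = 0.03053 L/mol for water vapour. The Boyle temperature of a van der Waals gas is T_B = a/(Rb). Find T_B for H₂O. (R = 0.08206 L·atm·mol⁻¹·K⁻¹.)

T_B ≈ 2139 K

For a van der Waals gas the second virial coefficient B₂ = b − a/(RT) vanishes at T_B = a/(Rb).
T_B = 5.359/(0.08206×0.03053) = 5.359/0.0025053 = 2139 K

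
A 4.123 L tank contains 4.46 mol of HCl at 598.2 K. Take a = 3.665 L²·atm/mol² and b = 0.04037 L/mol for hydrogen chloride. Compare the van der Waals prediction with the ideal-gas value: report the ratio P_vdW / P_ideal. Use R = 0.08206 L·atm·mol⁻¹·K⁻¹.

Ideal: P_ideal = nRT/V = (4.46)(0.08206)(598.2)/4.123 = 53.1006 atm
vdW: P = nRT/(V − nb) − a n²/V² = 218.934/3.94295 − 72.9027/16.9991 = 55.5254 − 4.28862 = 51.2368 atm
Ratio = 51.2368/53.1006 = 0.9649

P_vdW / P_ideal ≈ 0.9649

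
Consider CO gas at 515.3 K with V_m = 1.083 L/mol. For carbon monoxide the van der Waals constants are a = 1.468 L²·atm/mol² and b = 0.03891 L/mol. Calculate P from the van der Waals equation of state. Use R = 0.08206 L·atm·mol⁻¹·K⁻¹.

P = RT/(V_m − b) − a/V_m²
RT/(V_m − b) = (0.08206)(515.3)/(1.083 − 0.03891) = 42.286/1.0441 = 40.500 atm
a/V_m² = 1.468/(1.083)² = 1.2516 atm
P = 40.500 − 1.2516 = 39.25 atm

P ≈ 39.25 atm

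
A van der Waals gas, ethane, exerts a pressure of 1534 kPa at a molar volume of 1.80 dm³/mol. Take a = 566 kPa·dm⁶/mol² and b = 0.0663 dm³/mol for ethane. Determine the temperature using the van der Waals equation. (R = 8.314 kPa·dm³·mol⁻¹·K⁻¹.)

T = (P + a/V_m²)(V_m − b)/R
P + a/V_m² = 1534 + 566/(1.80)² = 1708.7 kPa
V_m − b = 1.80 − 0.0663 = 1.7337 dm³/mol
T = (1708.7)(1.7337)/8.314 = 356.3 K

T ≈ 356.3 K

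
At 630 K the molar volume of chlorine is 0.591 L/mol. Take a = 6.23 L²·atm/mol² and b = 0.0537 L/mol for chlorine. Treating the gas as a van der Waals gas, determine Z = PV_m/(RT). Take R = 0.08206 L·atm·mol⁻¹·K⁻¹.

Z ≈ 0.8960

P = RT/(V_m − b) − a/V_m² = (0.08206)(630)/(0.591 − 0.0537) − 6.23/(0.591)²
  = 51.698/0.53730 − 17.837 = 96.218 − 17.837 = 78.381 atm
Z = PV_m/(RT) = (78.381)(0.591)/((0.08206)(630)) = 46.323/51.698 = 0.8960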